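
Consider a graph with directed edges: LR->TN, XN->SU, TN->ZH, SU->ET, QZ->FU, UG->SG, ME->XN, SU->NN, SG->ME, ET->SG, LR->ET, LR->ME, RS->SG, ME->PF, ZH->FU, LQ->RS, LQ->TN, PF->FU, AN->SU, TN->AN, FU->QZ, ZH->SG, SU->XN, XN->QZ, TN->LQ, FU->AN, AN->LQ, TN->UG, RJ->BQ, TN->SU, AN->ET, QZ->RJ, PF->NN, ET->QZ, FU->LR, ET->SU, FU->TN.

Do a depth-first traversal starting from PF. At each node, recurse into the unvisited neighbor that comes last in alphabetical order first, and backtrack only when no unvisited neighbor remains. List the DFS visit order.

PF -> NN -> FU -> TN -> ZH -> SG -> ME -> XN -> SU -> ET -> QZ -> RJ -> BQ -> UG -> LQ -> RS -> AN -> LR

Visit PF
PF → NN
PF → FU
FU → TN
TN → ZH
ZH → SG
SG → ME
ME → XN
XN → SU
SU → ET
ET → QZ
QZ → RJ
RJ → BQ
TN → UG
TN → LQ
LQ → RS
TN → AN
FU → LR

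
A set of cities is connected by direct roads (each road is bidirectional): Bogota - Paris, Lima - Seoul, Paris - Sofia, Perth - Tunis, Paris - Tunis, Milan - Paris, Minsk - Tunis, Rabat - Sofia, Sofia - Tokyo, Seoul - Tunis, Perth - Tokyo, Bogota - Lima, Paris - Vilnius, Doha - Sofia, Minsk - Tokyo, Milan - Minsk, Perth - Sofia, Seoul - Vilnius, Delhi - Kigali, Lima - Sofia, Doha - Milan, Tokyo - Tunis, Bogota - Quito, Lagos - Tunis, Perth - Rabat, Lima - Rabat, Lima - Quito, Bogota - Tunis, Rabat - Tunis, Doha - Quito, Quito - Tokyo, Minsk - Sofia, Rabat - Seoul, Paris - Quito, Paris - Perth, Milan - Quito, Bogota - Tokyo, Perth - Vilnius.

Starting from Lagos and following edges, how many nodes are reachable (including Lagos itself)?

15

BFS from Lagos visits: Lagos, Tunis, Bogota, Minsk, Paris, Perth, Rabat, Seoul, Tokyo, Lima, Quito, Milan, Sofia, Vilnius, Doha
Reachable nodes: 15 of 17 total.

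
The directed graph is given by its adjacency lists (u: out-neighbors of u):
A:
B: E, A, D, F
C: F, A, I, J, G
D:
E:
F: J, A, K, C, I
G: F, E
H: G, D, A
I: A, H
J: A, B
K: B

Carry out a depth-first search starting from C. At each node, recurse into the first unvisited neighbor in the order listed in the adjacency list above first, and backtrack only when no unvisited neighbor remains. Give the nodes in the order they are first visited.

C F J A B E D K I H G

Visit C
C → F
F → J
J → A
J → B
B → E
B → D
F → K
F → I
I → H
H → G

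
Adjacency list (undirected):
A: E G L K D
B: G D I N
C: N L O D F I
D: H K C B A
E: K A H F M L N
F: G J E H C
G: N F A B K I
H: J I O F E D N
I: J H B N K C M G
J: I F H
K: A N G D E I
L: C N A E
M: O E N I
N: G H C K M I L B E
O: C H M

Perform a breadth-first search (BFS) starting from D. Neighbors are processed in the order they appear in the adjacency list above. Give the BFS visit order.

D, H, K, C, B, A, J, I, O, F, E, N, G, L, M

Visit D; enqueue H, K, C, B, A → queue [H, K, C, B, A]
Visit H; enqueue J, I, O, F, E, N → queue [K, C, B, A, J, I, O, F, E, N]
Visit K; enqueue G → queue [C, B, A, J, I, O, F, E, N, G]
Visit C; enqueue L → queue [B, A, J, I, O, F, E, N, G, L]
Visit B → queue [A, J, I, O, F, E, N, G, L]
Visit A → queue [J, I, O, F, E, N, G, L]
Visit J → queue [I, O, F, E, N, G, L]
Visit I; enqueue M → queue [O, F, E, N, G, L, M]
Visit O → queue [F, E, N, G, L, M]
Visit F → queue [E, N, G, L, M]
Visit E → queue [N, G, L, M]
Visit N → queue [G, L, M]
Visit G → queue [L, M]
Visit L → queue [M]
Visit M → queue []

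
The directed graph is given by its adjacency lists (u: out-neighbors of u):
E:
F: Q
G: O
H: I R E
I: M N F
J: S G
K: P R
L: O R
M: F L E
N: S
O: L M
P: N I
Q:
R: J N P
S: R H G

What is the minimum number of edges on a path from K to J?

2

Level 0: K
Level 1: P, R
Level 2: I, J, N
Level 3: F, G, M, S
Level 4: E, H, L, O, Q
J first appears at level 2.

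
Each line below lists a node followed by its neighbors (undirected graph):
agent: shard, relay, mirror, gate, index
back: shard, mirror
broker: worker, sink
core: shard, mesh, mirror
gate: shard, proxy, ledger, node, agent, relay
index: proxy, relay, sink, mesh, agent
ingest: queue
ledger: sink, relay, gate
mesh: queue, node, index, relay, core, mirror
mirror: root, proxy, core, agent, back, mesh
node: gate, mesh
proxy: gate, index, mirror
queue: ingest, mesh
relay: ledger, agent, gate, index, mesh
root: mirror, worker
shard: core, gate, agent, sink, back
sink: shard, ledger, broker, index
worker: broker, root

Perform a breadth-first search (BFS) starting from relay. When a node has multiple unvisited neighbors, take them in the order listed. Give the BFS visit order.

relay ledger agent gate index mesh sink shard mirror proxy node queue core broker back root ingest worker

Visit relay; enqueue ledger, agent, gate, index, mesh → queue [ledger, agent, gate, index, mesh]
Visit ledger; enqueue sink → queue [agent, gate, index, mesh, sink]
Visit agent; enqueue shard, mirror → queue [gate, index, mesh, sink, shard, mirror]
Visit gate; enqueue proxy, node → queue [index, mesh, sink, shard, mirror, proxy, node]
Visit index → queue [mesh, sink, shard, mirror, proxy, node]
Visit mesh; enqueue queue, core → queue [sink, shard, mirror, proxy, node, queue, core]
Visit sink; enqueue broker → queue [shard, mirror, proxy, node, queue, core, broker]
Visit shard; enqueue back → queue [mirror, proxy, node, queue, core, broker, back]
Visit mirror; enqueue root → queue [proxy, node, queue, core, broker, back, root]
Visit proxy → queue [node, queue, core, broker, back, root]
Visit node → queue [queue, core, broker, back, root]
Visit queue; enqueue ingest → queue [core, broker, back, root, ingest]
Visit core → queue [broker, back, root, ingest]
Visit broker; enqueue worker → queue [back, root, ingest, worker]
Visit back → queue [root, ingest, worker]
Visit root → queue [ingest, worker]
Visit ingest → queue [worker]
Visit worker → queue []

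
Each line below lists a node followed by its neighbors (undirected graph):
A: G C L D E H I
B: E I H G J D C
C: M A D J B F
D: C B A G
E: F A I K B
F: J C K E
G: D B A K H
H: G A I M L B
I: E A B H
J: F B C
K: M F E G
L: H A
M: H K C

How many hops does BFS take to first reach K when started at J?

2

Level 0: J
Level 1: B, C, F
Level 2: A, D, E, G, H, I, K, M
Level 3: L
K first appears at level 2.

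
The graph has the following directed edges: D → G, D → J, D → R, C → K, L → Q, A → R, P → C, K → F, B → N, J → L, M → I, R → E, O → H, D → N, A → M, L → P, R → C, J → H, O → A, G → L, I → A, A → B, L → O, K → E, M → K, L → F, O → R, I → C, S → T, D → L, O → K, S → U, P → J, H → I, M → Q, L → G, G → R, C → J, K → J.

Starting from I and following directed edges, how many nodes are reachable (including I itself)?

17

BFS from I visits: I, A, C, B, M, R, J, K, N, Q, E, H, L, F, G, O, P
Reachable nodes: 17 of 21 total.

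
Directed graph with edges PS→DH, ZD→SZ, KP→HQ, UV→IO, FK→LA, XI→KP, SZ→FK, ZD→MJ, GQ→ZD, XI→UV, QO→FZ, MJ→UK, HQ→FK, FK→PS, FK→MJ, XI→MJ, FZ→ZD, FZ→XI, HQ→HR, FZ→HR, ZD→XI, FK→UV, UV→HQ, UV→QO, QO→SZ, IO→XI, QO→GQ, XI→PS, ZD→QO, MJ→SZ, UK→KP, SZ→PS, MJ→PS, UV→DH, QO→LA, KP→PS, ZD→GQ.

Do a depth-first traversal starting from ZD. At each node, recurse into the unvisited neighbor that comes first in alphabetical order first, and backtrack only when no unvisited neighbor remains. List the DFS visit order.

Visit ZD
ZD → GQ
ZD → MJ
MJ → PS
PS → DH
MJ → SZ
SZ → FK
FK → LA
FK → UV
UV → HQ
HQ → HR
UV → IO
IO → XI
XI → KP
UV → QO
QO → FZ
MJ → UK

ZD GQ MJ PS DH SZ FK LA UV HQ HR IO XI KP QO FZ UK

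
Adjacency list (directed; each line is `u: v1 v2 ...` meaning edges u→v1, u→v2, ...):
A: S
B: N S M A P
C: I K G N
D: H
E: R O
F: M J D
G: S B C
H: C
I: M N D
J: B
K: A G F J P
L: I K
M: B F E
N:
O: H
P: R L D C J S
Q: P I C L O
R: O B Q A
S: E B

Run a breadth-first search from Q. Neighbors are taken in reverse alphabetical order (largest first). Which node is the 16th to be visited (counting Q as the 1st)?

Visit Q; enqueue P, O, L, I, C → queue [P, O, L, I, C]
Visit P; enqueue S, R, J, D → queue [O, L, I, C, S, R, J, D]
Visit O; enqueue H → queue [L, I, C, S, R, J, D, H]
Visit L; enqueue K → queue [I, C, S, R, J, D, H, K]
Visit I; enqueue N, M → queue [C, S, R, J, D, H, K, N, M]
Visit C; enqueue G → queue [S, R, J, D, H, K, N, M, G]
Visit S; enqueue E, B → queue [R, J, D, H, K, N, M, G, E, B]
Visit R; enqueue A → queue [J, D, H, K, N, M, G, E, B, A]
Visit J → queue [D, H, K, N, M, G, E, B, A]
Visit D → queue [H, K, N, M, G, E, B, A]
Visit H → queue [K, N, M, G, E, B, A]
Visit K; enqueue F → queue [N, M, G, E, B, A, F]
Visit N → queue [M, G, E, B, A, F]
Visit M → queue [G, E, B, A, F]
Visit G → queue [E, B, A, F]
Visit E → queue [B, A, F]
Visit B → queue [A, F]
Visit A → queue [F]
Visit F → queue []

Visit order: Q, P, O, L, I, C, S, R, J, D, H, K, N, M, G, E, B, A, F

E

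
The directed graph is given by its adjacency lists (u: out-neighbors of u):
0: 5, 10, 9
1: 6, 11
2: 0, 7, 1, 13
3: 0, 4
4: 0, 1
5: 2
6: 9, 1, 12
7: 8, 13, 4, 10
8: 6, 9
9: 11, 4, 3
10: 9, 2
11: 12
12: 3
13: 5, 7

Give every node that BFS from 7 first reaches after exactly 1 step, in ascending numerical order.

Level 0: 7
Level 1: 4, 8, 10, 13
Level 2: 0, 1, 2, 5, 6, 9
Level 3: 3, 11, 12

4, 8, 10, 13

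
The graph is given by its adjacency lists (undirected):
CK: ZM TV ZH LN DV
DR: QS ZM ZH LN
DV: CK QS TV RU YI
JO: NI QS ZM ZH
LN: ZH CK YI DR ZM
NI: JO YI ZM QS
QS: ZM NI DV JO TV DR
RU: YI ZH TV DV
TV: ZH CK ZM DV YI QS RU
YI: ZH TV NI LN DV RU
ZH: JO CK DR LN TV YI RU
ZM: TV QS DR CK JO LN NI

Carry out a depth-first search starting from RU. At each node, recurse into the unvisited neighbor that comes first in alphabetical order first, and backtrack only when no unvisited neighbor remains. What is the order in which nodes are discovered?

Visit RU
RU → DV
DV → CK
CK → LN
LN → DR
DR → QS
QS → JO
JO → NI
NI → YI
YI → TV
TV → ZH
TV → ZM

RU → DV → CK → LN → DR → QS → JO → NI → YI → TV → ZH → ZM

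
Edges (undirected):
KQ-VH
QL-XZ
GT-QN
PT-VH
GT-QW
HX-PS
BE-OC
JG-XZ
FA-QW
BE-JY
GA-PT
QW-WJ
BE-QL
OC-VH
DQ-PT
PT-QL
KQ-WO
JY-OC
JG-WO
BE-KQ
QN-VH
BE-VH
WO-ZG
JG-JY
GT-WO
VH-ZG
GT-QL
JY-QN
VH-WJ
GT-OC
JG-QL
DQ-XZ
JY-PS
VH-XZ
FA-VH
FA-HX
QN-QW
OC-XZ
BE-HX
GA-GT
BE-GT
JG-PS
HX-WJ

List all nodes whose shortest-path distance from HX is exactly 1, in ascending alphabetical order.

BE, FA, PS, WJ

Level 0: HX
Level 1: BE, FA, PS, WJ
Level 2: GT, JG, JY, KQ, OC, QL, QW, VH
Level 3: GA, PT, QN, WO, XZ, ZG
Level 4: DQ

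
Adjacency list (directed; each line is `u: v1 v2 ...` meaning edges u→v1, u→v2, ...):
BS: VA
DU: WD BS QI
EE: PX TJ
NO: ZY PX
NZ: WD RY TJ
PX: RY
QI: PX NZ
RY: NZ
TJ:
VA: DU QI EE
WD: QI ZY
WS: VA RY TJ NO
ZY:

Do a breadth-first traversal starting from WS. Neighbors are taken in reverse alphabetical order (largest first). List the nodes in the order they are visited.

WS -> VA -> TJ -> RY -> NO -> QI -> EE -> DU -> NZ -> ZY -> PX -> WD -> BS

Visit WS; enqueue VA, TJ, RY, NO → queue [VA, TJ, RY, NO]
Visit VA; enqueue QI, EE, DU → queue [TJ, RY, NO, QI, EE, DU]
Visit TJ → queue [RY, NO, QI, EE, DU]
Visit RY; enqueue NZ → queue [NO, QI, EE, DU, NZ]
Visit NO; enqueue ZY, PX → queue [QI, EE, DU, NZ, ZY, PX]
Visit QI → queue [EE, DU, NZ, ZY, PX]
Visit EE → queue [DU, NZ, ZY, PX]
Visit DU; enqueue WD, BS → queue [NZ, ZY, PX, WD, BS]
Visit NZ → queue [ZY, PX, WD, BS]
Visit ZY → queue [PX, WD, BS]
Visit PX → queue [WD, BS]
Visit WD → queue [BS]
Visit BS → queue []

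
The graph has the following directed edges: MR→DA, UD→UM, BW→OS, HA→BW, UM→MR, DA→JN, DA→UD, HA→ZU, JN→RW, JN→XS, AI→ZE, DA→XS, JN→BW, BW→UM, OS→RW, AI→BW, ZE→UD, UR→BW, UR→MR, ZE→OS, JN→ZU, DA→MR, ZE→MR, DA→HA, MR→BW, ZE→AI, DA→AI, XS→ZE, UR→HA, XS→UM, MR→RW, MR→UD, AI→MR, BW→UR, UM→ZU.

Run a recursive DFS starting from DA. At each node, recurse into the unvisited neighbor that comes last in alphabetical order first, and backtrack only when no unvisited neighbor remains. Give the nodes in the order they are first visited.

Visit DA
DA → XS
XS → ZE
ZE → UD
UD → UM
UM → ZU
UM → MR
MR → RW
MR → BW
BW → UR
UR → HA
BW → OS
ZE → AI
DA → JN

DA, XS, ZE, UD, UM, ZU, MR, RW, BW, UR, HA, OS, AI, JN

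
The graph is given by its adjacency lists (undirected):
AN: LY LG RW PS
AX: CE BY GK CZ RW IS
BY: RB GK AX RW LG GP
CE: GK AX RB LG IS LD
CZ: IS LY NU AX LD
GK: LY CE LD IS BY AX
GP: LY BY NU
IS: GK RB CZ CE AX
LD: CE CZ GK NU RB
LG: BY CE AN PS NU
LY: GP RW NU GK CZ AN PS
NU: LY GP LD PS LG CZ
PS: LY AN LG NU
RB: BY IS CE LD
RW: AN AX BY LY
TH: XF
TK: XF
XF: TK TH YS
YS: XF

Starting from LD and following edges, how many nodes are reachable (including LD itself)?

15

BFS from LD visits: LD, CE, CZ, GK, NU, RB, AX, LG, IS, LY, BY, GP, PS, RW, AN
Reachable nodes: 15 of 19 total.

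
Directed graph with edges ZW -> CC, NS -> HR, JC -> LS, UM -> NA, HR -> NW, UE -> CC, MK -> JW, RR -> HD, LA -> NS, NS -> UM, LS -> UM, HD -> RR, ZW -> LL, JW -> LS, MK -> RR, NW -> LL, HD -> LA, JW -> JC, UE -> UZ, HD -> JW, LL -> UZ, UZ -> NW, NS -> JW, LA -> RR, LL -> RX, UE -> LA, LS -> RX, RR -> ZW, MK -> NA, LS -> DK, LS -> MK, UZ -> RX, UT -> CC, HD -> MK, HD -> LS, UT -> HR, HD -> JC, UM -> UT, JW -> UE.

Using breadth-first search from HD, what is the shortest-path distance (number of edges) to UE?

Level 0: HD
Level 1: JC, JW, LA, LS, MK, RR
Level 2: DK, NA, NS, RX, UE, UM, ZW
Level 3: CC, HR, LL, UT, UZ
Level 4: NW
UE first appears at level 2.

2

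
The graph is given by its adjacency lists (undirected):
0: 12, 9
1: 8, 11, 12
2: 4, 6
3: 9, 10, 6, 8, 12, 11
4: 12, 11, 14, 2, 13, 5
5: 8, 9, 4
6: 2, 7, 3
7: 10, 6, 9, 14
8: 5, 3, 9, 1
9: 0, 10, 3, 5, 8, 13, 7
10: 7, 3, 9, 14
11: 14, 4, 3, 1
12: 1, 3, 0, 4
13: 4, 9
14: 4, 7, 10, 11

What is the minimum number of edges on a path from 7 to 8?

2

Level 0: 7
Level 1: 6, 9, 10, 14
Level 2: 0, 2, 3, 4, 5, 8, 11, 13
Level 3: 1, 12
8 first appears at level 2.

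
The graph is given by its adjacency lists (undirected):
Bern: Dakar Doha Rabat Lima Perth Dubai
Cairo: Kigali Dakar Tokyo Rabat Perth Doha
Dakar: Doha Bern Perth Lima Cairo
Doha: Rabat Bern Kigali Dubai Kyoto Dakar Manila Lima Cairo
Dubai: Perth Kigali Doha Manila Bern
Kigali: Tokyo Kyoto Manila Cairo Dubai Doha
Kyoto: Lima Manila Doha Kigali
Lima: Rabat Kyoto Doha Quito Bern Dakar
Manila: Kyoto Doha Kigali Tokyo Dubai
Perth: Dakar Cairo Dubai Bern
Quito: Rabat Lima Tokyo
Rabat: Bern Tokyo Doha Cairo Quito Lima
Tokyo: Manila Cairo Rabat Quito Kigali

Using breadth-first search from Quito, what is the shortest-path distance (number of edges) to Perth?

Level 0: Quito
Level 1: Lima, Rabat, Tokyo
Level 2: Bern, Cairo, Dakar, Doha, Kigali, Kyoto, Manila
Level 3: Dubai, Perth
Perth first appears at level 3.

3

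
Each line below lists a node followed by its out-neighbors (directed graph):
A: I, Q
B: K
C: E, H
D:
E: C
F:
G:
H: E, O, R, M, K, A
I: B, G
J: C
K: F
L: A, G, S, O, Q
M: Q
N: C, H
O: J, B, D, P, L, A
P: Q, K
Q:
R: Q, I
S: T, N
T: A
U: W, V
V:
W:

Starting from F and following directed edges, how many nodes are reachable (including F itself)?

1

BFS from F visits: F
Reachable nodes: 1 of 23 total.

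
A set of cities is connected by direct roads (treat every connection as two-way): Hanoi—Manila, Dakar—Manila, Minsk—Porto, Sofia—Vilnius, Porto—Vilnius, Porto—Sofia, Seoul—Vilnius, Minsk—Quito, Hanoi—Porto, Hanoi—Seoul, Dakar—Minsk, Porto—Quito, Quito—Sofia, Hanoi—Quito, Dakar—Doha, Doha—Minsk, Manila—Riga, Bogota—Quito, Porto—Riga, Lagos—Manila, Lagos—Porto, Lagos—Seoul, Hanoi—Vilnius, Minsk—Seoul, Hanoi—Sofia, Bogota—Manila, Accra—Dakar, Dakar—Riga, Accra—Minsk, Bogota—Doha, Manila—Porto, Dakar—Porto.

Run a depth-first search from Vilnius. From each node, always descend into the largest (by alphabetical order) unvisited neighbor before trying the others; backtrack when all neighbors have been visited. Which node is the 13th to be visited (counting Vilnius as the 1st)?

Visit Vilnius
Vilnius → Sofia
Sofia → Quito
Quito → Porto
Porto → Riga
Riga → Manila
Manila → Lagos
Lagos → Seoul
Seoul → Minsk
Minsk → Doha
Doha → Dakar
Dakar → Accra
Doha → Bogota
Seoul → Hanoi

Visit order: Vilnius, Sofia, Quito, Porto, Riga, Manila, Lagos, Seoul, Minsk, Doha, Dakar, Accra, Bogota, Hanoi

Bogota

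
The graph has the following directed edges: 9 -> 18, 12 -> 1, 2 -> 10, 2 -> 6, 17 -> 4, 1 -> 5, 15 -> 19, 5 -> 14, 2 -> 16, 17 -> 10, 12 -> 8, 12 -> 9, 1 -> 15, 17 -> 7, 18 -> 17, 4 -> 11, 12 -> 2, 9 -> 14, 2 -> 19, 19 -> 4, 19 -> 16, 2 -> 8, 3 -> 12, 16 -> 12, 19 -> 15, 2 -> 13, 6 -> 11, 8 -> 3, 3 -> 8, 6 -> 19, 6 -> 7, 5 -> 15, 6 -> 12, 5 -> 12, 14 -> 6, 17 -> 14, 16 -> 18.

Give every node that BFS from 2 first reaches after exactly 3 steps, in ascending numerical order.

Level 0: 2
Level 1: 6, 8, 10, 13, 16, 19
Level 2: 3, 4, 7, 11, 12, 15, 18
Level 3: 1, 9, 17
Level 4: 5, 14

1, 9, 17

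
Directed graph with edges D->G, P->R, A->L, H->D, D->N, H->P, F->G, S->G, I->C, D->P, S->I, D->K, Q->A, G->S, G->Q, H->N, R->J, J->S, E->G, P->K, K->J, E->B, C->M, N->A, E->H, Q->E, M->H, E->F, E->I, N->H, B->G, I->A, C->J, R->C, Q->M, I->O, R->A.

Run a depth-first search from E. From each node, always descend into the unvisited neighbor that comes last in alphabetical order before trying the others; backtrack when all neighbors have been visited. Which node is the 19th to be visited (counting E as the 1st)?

B

Visit E
E → I
I → O
I → C
C → M
M → H
H → P
P → R
R → J
J → S
S → G
G → Q
Q → A
A → L
P → K
H → N
H → D
E → F
E → B

Visit order: E, I, O, C, M, H, P, R, J, S, G, Q, A, L, K, N, D, F, B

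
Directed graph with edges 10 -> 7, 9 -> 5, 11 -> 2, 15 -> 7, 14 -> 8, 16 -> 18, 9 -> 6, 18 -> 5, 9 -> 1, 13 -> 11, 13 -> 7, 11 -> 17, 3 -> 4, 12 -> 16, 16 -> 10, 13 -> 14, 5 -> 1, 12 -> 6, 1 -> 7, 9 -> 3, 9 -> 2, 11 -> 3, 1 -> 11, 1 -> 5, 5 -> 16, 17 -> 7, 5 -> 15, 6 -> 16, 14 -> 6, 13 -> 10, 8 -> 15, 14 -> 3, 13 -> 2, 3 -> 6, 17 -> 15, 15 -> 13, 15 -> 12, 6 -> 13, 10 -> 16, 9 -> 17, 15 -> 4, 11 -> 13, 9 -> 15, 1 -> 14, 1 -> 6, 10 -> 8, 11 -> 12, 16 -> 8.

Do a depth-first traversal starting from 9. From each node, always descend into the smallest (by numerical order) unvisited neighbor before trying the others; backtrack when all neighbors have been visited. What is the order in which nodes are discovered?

Visit 9
9 → 1
1 → 5
5 → 15
15 → 4
15 → 7
15 → 12
12 → 6
6 → 13
13 → 2
13 → 10
10 → 8
10 → 16
16 → 18
13 → 11
11 → 3
11 → 17
13 → 14

9 -> 1 -> 5 -> 15 -> 4 -> 7 -> 12 -> 6 -> 13 -> 2 -> 10 -> 8 -> 16 -> 18 -> 11 -> 3 -> 17 -> 14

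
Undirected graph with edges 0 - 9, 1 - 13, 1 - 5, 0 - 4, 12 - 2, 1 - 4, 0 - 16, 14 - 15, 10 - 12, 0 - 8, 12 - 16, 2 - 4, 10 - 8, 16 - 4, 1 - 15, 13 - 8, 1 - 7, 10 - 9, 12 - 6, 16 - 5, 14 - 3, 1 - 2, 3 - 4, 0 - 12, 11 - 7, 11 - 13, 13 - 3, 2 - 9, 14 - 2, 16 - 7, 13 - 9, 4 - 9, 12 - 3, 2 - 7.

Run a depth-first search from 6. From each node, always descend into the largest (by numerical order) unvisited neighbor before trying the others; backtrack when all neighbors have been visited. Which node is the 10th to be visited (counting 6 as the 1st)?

Visit 6
6 → 12
12 → 16
16 → 7
7 → 11
11 → 13
13 → 9
9 → 10
10 → 8
8 → 0
0 → 4
4 → 3
3 → 14
14 → 15
15 → 1
1 → 5
1 → 2

Visit order: 6, 12, 16, 7, 11, 13, 9, 10, 8, 0, 4, 3, 14, 15, 1, 5, 2

0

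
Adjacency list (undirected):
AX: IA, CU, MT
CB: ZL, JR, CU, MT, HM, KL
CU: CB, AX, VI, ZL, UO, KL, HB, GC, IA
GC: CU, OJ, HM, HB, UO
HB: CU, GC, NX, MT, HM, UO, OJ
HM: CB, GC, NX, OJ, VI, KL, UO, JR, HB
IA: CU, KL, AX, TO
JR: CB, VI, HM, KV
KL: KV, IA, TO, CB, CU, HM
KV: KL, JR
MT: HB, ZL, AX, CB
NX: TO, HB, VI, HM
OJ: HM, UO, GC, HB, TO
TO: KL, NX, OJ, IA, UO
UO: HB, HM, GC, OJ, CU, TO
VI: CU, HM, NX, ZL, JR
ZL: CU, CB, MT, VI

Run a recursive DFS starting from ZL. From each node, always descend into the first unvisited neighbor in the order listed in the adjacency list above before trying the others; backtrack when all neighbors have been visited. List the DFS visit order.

ZL, CU, CB, JR, VI, HM, GC, OJ, UO, HB, NX, TO, KL, KV, IA, AX, MT

Visit ZL
ZL → CU
CU → CB
CB → JR
JR → VI
VI → HM
HM → GC
GC → OJ
OJ → UO
UO → HB
HB → NX
NX → TO
TO → KL
KL → KV
KL → IA
IA → AX
AX → MT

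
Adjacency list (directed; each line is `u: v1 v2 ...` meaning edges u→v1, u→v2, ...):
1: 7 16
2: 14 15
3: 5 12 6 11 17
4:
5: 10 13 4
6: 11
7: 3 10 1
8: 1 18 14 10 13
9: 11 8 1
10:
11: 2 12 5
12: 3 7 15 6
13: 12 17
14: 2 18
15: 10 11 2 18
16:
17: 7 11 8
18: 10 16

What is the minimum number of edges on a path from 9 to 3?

Level 0: 9
Level 1: 1, 8, 11
Level 2: 2, 5, 7, 10, 12, 13, 14, 16, 18
Level 3: 3, 4, 6, 15, 17
3 first appears at level 3.

3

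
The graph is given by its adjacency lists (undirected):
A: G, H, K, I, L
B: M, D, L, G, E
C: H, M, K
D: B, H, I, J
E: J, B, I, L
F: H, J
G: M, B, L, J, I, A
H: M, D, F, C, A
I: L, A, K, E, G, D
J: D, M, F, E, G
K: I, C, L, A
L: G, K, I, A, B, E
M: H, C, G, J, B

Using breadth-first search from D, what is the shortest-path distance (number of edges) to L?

2

Level 0: D
Level 1: B, H, I, J
Level 2: A, C, E, F, G, K, L, M
L first appears at level 2.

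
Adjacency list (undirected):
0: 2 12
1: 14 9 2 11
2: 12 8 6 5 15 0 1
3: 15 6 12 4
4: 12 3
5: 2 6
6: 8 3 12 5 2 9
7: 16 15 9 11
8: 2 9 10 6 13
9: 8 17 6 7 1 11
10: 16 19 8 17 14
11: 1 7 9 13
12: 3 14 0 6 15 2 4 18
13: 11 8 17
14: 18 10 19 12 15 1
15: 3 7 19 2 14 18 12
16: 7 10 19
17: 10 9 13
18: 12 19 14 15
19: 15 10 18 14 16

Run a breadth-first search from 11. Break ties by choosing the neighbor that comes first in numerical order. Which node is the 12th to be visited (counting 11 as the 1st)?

Visit 11; enqueue 1, 7, 9, 13 → queue [1, 7, 9, 13]
Visit 1; enqueue 2, 14 → queue [7, 9, 13, 2, 14]
Visit 7; enqueue 15, 16 → queue [9, 13, 2, 14, 15, 16]
Visit 9; enqueue 6, 8, 17 → queue [13, 2, 14, 15, 16, 6, 8, 17]
Visit 13 → queue [2, 14, 15, 16, 6, 8, 17]
Visit 2; enqueue 0, 5, 12 → queue [14, 15, 16, 6, 8, 17, 0, 5, 12]
Visit 14; enqueue 10, 18, 19 → queue [15, 16, 6, 8, 17, 0, 5, 12, 10, 18, 19]
Visit 15; enqueue 3 → queue [16, 6, 8, 17, 0, 5, 12, 10, 18, 19, 3]
Visit 16 → queue [6, 8, 17, 0, 5, 12, 10, 18, 19, 3]
Visit 6 → queue [8, 17, 0, 5, 12, 10, 18, 19, 3]
Visit 8 → queue [17, 0, 5, 12, 10, 18, 19, 3]
Visit 17 → queue [0, 5, 12, 10, 18, 19, 3]
Visit 0 → queue [5, 12, 10, 18, 19, 3]
Visit 5 → queue [12, 10, 18, 19, 3]
Visit 12; enqueue 4 → queue [10, 18, 19, 3, 4]
Visit 10 → queue [18, 19, 3, 4]
Visit 18 → queue [19, 3, 4]
Visit 19 → queue [3, 4]
Visit 3 → queue [4]
Visit 4 → queue []

Visit order: 11, 1, 7, 9, 13, 2, 14, 15, 16, 6, 8, 17, 0, 5, 12, 10, 18, 19, 3, 4

17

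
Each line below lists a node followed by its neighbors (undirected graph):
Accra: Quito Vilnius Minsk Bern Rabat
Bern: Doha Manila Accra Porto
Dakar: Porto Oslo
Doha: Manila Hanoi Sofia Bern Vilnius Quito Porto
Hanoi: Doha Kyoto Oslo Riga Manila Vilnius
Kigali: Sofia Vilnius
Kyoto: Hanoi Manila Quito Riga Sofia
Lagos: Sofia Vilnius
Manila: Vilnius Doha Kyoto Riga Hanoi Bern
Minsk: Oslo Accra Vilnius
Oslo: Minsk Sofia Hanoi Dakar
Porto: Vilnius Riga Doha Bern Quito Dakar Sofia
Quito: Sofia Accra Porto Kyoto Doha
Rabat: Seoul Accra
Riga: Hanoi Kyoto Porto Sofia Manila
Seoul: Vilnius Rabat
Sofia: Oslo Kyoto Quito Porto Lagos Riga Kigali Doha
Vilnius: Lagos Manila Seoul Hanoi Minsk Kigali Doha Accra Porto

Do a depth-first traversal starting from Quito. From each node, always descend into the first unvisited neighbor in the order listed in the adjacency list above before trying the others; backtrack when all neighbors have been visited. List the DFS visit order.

Visit Quito
Quito → Sofia
Sofia → Oslo
Oslo → Minsk
Minsk → Accra
Accra → Vilnius
Vilnius → Lagos
Vilnius → Manila
Manila → Doha
Doha → Hanoi
Hanoi → Kyoto
Kyoto → Riga
Riga → Porto
Porto → Bern
Porto → Dakar
Vilnius → Seoul
Seoul → Rabat
Vilnius → Kigali

Quito -> Sofia -> Oslo -> Minsk -> Accra -> Vilnius -> Lagos -> Manila -> Doha -> Hanoi -> Kyoto -> Riga -> Porto -> Bern -> Dakar -> Seoul -> Rabat -> Kigali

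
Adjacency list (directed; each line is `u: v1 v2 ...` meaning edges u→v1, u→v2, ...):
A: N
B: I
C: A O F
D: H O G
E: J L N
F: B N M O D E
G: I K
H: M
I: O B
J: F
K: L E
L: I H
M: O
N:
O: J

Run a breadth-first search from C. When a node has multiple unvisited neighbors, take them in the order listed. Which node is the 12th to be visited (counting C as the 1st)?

H

Visit C; enqueue A, O, F → queue [A, O, F]
Visit A; enqueue N → queue [O, F, N]
Visit O; enqueue J → queue [F, N, J]
Visit F; enqueue B, M, D, E → queue [N, J, B, M, D, E]
Visit N → queue [J, B, M, D, E]
Visit J → queue [B, M, D, E]
Visit B; enqueue I → queue [M, D, E, I]
Visit M → queue [D, E, I]
Visit D; enqueue H, G → queue [E, I, H, G]
Visit E; enqueue L → queue [I, H, G, L]
Visit I → queue [H, G, L]
Visit H → queue [G, L]
Visit G; enqueue K → queue [L, K]
Visit L → queue [K]
Visit K → queue []

Visit order: C, A, O, F, N, J, B, M, D, E, I, H, G, L, K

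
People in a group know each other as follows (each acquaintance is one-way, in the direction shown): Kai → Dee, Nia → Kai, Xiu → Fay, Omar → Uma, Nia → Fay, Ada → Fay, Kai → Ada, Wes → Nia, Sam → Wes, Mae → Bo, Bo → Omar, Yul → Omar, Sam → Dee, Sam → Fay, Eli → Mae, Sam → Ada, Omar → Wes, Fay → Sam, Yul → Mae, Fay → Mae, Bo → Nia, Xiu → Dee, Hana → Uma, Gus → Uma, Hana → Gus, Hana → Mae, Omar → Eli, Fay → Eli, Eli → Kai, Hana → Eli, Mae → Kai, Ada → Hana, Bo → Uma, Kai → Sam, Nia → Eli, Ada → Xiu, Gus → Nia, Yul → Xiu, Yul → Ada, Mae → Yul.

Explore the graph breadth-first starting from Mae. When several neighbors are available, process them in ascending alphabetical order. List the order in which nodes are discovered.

Mae, Bo, Kai, Yul, Nia, Omar, Uma, Ada, Dee, Sam, Xiu, Eli, Fay, Wes, Hana, Gus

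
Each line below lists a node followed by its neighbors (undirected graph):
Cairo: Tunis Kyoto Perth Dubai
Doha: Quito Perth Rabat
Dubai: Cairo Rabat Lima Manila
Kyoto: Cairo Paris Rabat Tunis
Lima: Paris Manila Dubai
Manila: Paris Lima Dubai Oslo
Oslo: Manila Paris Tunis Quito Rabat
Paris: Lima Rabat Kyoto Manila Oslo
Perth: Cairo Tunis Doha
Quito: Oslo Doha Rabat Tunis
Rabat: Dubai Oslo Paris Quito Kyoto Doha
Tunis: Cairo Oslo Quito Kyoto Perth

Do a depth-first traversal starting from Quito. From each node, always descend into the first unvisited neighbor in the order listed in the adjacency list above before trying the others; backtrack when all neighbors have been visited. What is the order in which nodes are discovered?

Visit Quito
Quito → Oslo
Oslo → Manila
Manila → Paris
Paris → Lima
Lima → Dubai
Dubai → Cairo
Cairo → Tunis
Tunis → Kyoto
Kyoto → Rabat
Rabat → Doha
Doha → Perth

Quito → Oslo → Manila → Paris → Lima → Dubai → Cairo → Tunis → Kyoto → Rabat → Doha → Perth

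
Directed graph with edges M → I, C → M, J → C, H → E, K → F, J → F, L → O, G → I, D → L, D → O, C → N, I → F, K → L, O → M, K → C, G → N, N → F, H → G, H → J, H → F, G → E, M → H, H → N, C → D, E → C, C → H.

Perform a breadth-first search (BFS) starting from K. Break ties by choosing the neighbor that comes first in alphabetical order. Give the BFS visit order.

K, C, F, L, D, H, M, N, O, E, G, J, I

Visit K; enqueue C, F, L → queue [C, F, L]
Visit C; enqueue D, H, M, N → queue [F, L, D, H, M, N]
Visit F → queue [L, D, H, M, N]
Visit L; enqueue O → queue [D, H, M, N, O]
Visit D → queue [H, M, N, O]
Visit H; enqueue E, G, J → queue [M, N, O, E, G, J]
Visit M; enqueue I → queue [N, O, E, G, J, I]
Visit N → queue [O, E, G, J, I]
Visit O → queue [E, G, J, I]
Visit E → queue [G, J, I]
Visit G → queue [J, I]
Visit J → queue [I]
Visit I → queue []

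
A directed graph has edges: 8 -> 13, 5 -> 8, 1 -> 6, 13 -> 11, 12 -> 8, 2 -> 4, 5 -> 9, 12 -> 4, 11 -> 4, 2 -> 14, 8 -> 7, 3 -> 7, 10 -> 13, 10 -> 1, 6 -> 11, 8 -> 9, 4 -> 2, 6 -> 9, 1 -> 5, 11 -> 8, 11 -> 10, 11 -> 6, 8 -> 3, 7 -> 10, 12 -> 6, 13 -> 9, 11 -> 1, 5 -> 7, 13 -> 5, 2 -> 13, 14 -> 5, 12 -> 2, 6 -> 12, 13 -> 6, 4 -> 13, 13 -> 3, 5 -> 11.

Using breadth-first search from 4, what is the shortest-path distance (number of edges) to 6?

Level 0: 4
Level 1: 2, 13
Level 2: 3, 5, 6, 9, 11, 14
Level 3: 1, 7, 8, 10, 12
6 first appears at level 2.

2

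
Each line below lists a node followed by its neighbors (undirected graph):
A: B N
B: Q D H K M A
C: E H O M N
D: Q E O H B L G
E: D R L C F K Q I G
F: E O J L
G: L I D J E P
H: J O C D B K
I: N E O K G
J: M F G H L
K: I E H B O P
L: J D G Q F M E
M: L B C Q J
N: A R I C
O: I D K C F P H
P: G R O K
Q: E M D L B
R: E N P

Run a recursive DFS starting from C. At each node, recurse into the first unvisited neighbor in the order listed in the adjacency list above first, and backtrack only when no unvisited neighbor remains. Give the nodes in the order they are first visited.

Visit C
C → E
E → D
D → Q
Q → M
M → L
L → J
J → F
F → O
O → I
I → N
N → A
A → B
B → H
H → K
K → P
P → G
P → R

C -> E -> D -> Q -> M -> L -> J -> F -> O -> I -> N -> A -> B -> H -> K -> P -> G -> R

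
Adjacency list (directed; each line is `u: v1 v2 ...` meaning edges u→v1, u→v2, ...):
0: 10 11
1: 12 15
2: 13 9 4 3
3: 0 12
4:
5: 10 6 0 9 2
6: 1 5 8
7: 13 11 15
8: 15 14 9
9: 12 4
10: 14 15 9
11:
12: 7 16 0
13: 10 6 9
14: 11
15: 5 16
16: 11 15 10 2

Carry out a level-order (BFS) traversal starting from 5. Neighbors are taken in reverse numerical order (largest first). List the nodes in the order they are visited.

5, 10, 9, 6, 2, 0, 15, 14, 12, 4, 8, 1, 13, 3, 11, 16, 7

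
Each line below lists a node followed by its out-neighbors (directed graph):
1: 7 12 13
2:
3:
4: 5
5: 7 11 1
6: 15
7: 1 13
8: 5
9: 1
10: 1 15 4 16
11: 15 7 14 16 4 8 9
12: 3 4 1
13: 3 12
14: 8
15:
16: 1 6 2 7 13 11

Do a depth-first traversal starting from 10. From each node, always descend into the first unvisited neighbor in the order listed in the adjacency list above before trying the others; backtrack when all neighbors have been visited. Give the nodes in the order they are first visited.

Visit 10
10 → 1
1 → 7
7 → 13
13 → 3
13 → 12
12 → 4
4 → 5
5 → 11
11 → 15
11 → 14
14 → 8
11 → 16
16 → 6
16 → 2
11 → 9

10 1 7 13 3 12 4 5 11 15 14 8 16 6 2 9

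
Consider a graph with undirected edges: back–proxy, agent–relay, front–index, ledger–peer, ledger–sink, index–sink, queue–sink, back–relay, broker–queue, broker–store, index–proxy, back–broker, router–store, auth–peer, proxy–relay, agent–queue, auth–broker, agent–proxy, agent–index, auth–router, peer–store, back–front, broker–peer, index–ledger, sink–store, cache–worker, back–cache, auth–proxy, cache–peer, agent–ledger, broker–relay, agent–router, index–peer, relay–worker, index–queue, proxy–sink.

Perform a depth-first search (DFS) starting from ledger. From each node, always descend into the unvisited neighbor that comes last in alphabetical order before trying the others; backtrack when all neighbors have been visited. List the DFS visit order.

Visit ledger
ledger → sink
sink → store
store → router
router → auth
auth → proxy
proxy → relay
relay → worker
worker → cache
cache → peer
peer → index
index → queue
queue → broker
broker → back
back → front
queue → agent

ledger -> sink -> store -> router -> auth -> proxy -> relay -> worker -> cache -> peer -> index -> queue -> broker -> back -> front -> agent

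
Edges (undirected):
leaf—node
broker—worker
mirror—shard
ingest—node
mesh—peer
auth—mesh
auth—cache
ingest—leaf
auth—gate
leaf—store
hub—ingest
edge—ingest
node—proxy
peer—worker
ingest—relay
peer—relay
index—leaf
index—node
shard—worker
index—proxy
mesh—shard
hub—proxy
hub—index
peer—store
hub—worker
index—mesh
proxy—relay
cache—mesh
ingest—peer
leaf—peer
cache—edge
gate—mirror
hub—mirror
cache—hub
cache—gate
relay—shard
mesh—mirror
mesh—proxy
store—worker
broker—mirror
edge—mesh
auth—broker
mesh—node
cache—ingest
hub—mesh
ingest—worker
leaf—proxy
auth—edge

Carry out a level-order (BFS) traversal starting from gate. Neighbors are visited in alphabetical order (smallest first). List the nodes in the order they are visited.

Visit gate; enqueue auth, cache, mirror → queue [auth, cache, mirror]
Visit auth; enqueue broker, edge, mesh → queue [cache, mirror, broker, edge, mesh]
Visit cache; enqueue hub, ingest → queue [mirror, broker, edge, mesh, hub, ingest]
Visit mirror; enqueue shard → queue [broker, edge, mesh, hub, ingest, shard]
Visit broker; enqueue worker → queue [edge, mesh, hub, ingest, shard, worker]
Visit edge → queue [mesh, hub, ingest, shard, worker]
Visit mesh; enqueue index, node, peer, proxy → queue [hub, ingest, shard, worker, index, node, peer, proxy]
Visit hub → queue [ingest, shard, worker, index, node, peer, proxy]
Visit ingest; enqueue leaf, relay → queue [shard, worker, index, node, peer, proxy, leaf, relay]
Visit shard → queue [worker, index, node, peer, proxy, leaf, relay]
Visit worker; enqueue store → queue [index, node, peer, proxy, leaf, relay, store]
Visit index → queue [node, peer, proxy, leaf, relay, store]
Visit node → queue [peer, proxy, leaf, relay, store]
Visit peer → queue [proxy, leaf, relay, store]
Visit proxy → queue [leaf, relay, store]
Visit leaf → queue [relay, store]
Visit relay → queue [store]
Visit store → queue []

gate -> auth -> cache -> mirror -> broker -> edge -> mesh -> hub -> ingest -> shard -> worker -> index -> node -> peer -> proxy -> leaf -> relay -> store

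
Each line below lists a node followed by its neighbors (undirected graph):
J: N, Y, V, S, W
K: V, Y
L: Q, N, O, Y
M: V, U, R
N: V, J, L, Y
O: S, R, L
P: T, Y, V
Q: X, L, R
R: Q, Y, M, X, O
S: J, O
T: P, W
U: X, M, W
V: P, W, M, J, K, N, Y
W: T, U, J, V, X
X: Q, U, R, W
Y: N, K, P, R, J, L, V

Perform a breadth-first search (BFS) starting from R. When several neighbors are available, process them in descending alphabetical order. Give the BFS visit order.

R, Y, X, Q, O, M, V, P, N, L, K, J, W, U, S, T

Visit R; enqueue Y, X, Q, O, M → queue [Y, X, Q, O, M]
Visit Y; enqueue V, P, N, L, K, J → queue [X, Q, O, M, V, P, N, L, K, J]
Visit X; enqueue W, U → queue [Q, O, M, V, P, N, L, K, J, W, U]
Visit Q → queue [O, M, V, P, N, L, K, J, W, U]
Visit O; enqueue S → queue [M, V, P, N, L, K, J, W, U, S]
Visit M → queue [V, P, N, L, K, J, W, U, S]
Visit V → queue [P, N, L, K, J, W, U, S]
Visit P; enqueue T → queue [N, L, K, J, W, U, S, T]
Visit N → queue [L, K, J, W, U, S, T]
Visit L → queue [K, J, W, U, S, T]
Visit K → queue [J, W, U, S, T]
Visit J → queue [W, U, S, T]
Visit W → queue [U, S, T]
Visit U → queue [S, T]
Visit S → queue [T]
Visit T → queue []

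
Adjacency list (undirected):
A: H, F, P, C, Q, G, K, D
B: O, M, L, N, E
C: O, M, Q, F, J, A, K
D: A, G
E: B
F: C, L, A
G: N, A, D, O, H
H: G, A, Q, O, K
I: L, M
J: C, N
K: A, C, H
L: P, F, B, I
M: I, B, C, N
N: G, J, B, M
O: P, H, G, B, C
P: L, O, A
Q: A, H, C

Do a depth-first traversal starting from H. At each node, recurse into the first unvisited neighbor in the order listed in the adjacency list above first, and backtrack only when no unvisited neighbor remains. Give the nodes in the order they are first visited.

Visit H
H → G
G → N
N → J
J → C
C → O
O → P
P → L
L → F
F → A
A → Q
A → K
A → D
L → B
B → M
M → I
B → E

H, G, N, J, C, O, P, L, F, A, Q, K, D, B, M, I, E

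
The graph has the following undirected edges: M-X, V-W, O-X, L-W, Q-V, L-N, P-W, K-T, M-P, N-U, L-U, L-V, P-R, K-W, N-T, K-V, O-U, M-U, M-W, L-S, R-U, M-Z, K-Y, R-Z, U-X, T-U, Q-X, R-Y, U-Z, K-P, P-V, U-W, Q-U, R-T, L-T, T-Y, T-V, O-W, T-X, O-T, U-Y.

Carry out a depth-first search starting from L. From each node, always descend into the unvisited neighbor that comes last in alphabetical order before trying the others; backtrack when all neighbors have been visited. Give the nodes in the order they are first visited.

L W V T Y U Z R P M X Q O K N S

Visit L
L → W
W → V
V → T
T → Y
Y → U
U → Z
Z → R
R → P
P → M
M → X
X → Q
X → O
P → K
U → N
L → S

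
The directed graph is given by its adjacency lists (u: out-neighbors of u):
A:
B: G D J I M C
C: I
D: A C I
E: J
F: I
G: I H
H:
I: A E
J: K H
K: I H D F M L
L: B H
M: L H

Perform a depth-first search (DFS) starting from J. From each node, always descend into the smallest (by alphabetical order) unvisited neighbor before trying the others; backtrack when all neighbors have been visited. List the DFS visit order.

J → H → K → D → A → C → I → E → F → L → B → G → M

Visit J
J → H
J → K
K → D
D → A
D → C
C → I
I → E
K → F
K → L
L → B
B → G
B → M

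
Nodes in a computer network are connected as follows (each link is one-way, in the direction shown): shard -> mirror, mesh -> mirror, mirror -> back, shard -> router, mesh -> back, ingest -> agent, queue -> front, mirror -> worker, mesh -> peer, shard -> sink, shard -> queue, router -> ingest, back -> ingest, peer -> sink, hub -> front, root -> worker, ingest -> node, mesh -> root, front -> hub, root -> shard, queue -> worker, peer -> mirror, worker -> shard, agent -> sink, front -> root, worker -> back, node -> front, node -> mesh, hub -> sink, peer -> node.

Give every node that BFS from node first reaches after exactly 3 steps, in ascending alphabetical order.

ingest, shard, sink, worker

Level 0: node
Level 1: front, mesh
Level 2: back, hub, mirror, peer, root
Level 3: ingest, shard, sink, worker
Level 4: agent, queue, router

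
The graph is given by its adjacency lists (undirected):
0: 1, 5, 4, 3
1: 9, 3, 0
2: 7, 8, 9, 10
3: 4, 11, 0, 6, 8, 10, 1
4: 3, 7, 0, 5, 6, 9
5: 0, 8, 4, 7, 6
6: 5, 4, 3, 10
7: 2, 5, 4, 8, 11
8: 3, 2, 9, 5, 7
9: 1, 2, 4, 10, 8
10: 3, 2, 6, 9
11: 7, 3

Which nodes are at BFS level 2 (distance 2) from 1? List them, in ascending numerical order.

2, 4, 5, 6, 8, 10, 11

Level 0: 1
Level 1: 0, 3, 9
Level 2: 2, 4, 5, 6, 8, 10, 11
Level 3: 7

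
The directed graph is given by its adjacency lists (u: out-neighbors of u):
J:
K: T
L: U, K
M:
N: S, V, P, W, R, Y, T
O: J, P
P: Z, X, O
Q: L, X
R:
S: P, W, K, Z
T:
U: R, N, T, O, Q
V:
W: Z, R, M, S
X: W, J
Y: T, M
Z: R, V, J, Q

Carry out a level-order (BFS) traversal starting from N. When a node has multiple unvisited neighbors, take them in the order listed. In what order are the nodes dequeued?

N, S, V, P, W, R, Y, T, K, Z, X, O, M, J, Q, L, U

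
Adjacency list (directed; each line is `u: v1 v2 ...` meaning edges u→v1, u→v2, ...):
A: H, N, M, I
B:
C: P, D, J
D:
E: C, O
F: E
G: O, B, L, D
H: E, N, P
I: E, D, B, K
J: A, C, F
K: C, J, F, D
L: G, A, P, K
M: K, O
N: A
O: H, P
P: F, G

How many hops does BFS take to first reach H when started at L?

2

Level 0: L
Level 1: A, G, K, P
Level 2: B, C, D, F, H, I, J, M, N, O
Level 3: E
H first appears at level 2.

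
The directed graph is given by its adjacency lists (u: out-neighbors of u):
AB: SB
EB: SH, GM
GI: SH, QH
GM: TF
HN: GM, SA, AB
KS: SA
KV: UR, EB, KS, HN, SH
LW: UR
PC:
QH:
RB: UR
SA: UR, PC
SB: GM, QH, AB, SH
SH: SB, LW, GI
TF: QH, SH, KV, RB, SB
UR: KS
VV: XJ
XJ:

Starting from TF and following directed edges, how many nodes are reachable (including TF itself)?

16

BFS from TF visits: TF, QH, SH, KV, RB, SB, LW, GI, UR, EB, KS, HN, GM, AB, SA, PC
Reachable nodes: 16 of 18 total.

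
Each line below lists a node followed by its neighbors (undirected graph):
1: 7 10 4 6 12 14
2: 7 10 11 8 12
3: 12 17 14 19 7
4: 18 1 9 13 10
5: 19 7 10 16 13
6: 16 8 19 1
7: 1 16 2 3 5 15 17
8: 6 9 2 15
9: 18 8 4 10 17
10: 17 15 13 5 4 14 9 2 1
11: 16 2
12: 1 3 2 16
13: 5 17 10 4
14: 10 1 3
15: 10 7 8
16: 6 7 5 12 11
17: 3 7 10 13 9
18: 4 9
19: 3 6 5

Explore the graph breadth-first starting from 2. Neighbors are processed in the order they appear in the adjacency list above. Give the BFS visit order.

2, 7, 10, 11, 8, 12, 1, 16, 3, 5, 15, 17, 13, 4, 14, 9, 6, 19, 18

Visit 2; enqueue 7, 10, 11, 8, 12 → queue [7, 10, 11, 8, 12]
Visit 7; enqueue 1, 16, 3, 5, 15, 17 → queue [10, 11, 8, 12, 1, 16, 3, 5, 15, 17]
Visit 10; enqueue 13, 4, 14, 9 → queue [11, 8, 12, 1, 16, 3, 5, 15, 17, 13, 4, 14, 9]
Visit 11 → queue [8, 12, 1, 16, 3, 5, 15, 17, 13, 4, 14, 9]
Visit 8; enqueue 6 → queue [12, 1, 16, 3, 5, 15, 17, 13, 4, 14, 9, 6]
Visit 12 → queue [1, 16, 3, 5, 15, 17, 13, 4, 14, 9, 6]
Visit 1 → queue [16, 3, 5, 15, 17, 13, 4, 14, 9, 6]
Visit 16 → queue [3, 5, 15, 17, 13, 4, 14, 9, 6]
Visit 3; enqueue 19 → queue [5, 15, 17, 13, 4, 14, 9, 6, 19]
Visit 5 → queue [15, 17, 13, 4, 14, 9, 6, 19]
Visit 15 → queue [17, 13, 4, 14, 9, 6, 19]
Visit 17 → queue [13, 4, 14, 9, 6, 19]
Visit 13 → queue [4, 14, 9, 6, 19]
Visit 4; enqueue 18 → queue [14, 9, 6, 19, 18]
Visit 14 → queue [9, 6, 19, 18]
Visit 9 → queue [6, 19, 18]
Visit 6 → queue [19, 18]
Visit 19 → queue [18]
Visit 18 → queue []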